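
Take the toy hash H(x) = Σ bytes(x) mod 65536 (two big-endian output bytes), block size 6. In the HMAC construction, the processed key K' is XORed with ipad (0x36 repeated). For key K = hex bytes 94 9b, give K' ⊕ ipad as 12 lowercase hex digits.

a2ad36363636

Key hex bytes 94 9b is 2 bytes ≤ B = 6; zero-pad to 6 bytes: K' = 94 9b 00 00 00 00.
XOR each byte with 0x36: 94⊕36=a2, 9b⊕36=ad, 00⊕36=36, 00⊕36=36, 00⊕36=36, 00⊕36=36.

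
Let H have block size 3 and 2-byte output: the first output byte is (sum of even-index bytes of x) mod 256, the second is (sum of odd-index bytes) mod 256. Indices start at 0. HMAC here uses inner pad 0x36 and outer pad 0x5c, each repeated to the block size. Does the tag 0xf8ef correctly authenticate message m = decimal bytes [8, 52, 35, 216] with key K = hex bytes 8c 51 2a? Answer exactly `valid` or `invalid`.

Key hex bytes 8c 51 2a is exactly B = 3 bytes: K' = 8c 51 2a.
K' ⊕ ipad = ba 67 1c; K' ⊕ opad = d0 0d 76.
Inner hash: even-index sum = 482 mod 256 = 226; odd-index sum = 146 mod 256 = 146 → e2 92.
Outer hash (recomputed tag): even-index sum = 472 mod 256 = 216; odd-index sum = 239 mod 256 = 239 → d8 ef.
Recomputed tag = d8ef; claimed = f8ef → mismatch.

invalid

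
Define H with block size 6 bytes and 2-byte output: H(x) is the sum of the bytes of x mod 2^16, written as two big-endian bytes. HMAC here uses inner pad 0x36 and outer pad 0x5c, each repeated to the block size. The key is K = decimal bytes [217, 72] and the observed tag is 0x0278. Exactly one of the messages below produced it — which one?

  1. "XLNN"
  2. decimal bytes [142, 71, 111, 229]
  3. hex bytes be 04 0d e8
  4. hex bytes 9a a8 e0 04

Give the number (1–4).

4

Key decimal bytes [217, 72] = d9 48 is 2 bytes ≤ B = 6; zero-pad to 6 bytes: K' = d9 48 00 00 00 00.
K' ⊕ ipad = ef 7e 36 36 36 36; K' ⊕ opad = 85 14 5c 5c 5c 5c.
m1: inner = H(ef 7e 36 36 36 36 58 4c 4e 4e) = 03 85; tag = H(85 14 5c 5c 5c 5c 03 85) = 0291
m2: inner = H(ef 7e 36 36 36 36 8e 47 6f e5) = 04 6e; tag = H(85 14 5c 5c 5c 5c 04 6e) = 027b
m3: inner = H(ef 7e 36 36 36 36 be 04 0d e8) = 03 fc; tag = H(85 14 5c 5c 5c 5c 03 fc) = 0308
m4: inner = H(ef 7e 36 36 36 36 9a a8 e0 04) = 04 6b; tag = H(85 14 5c 5c 5c 5c 04 6b) = 0278 ← matches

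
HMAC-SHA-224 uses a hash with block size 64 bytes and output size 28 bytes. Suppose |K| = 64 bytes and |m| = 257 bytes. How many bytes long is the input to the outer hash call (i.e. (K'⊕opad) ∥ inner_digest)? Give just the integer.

92

Key is 64 ≤ 64 bytes, zero-padded: |K'| = 64.
Outer input = (K'⊕opad) ∥ H(inner) → 64 + 28 = 92 bytes.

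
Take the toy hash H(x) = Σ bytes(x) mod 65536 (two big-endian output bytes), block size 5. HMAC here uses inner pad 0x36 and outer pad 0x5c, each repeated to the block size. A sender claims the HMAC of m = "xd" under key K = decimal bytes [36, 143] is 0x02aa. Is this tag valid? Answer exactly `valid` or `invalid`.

valid

Key decimal bytes [36, 143] = 24 8f is 2 bytes ≤ B = 5; zero-pad to 5 bytes: K' = 24 8f 00 00 00.
K' ⊕ ipad = 12 b9 36 36 36; K' ⊕ opad = 78 d3 5c 5c 5c.
Inner hash: sum = 18+185+54+54+54+120+100 = 585 → 02 49.
Outer hash (recomputed tag): sum = 120+211+92+92+92+2+73 = 682 → 02 aa.
Recomputed tag = 02aa; claimed = 02aa → match.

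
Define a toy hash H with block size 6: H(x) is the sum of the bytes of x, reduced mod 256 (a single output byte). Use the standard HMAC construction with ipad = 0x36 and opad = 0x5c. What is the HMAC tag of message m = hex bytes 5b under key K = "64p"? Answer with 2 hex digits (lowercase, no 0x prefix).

57

Key "64p" = 36 34 70 is 3 bytes ≤ B = 6; zero-pad to 6 bytes: K' = 36 34 70 00 00 00.
K' ⊕ ipad = 00 02 46 36 36 36.  K' ⊕ opad = 6a 68 2c 5c 5c 5c.
Inner input = (K'⊕ipad) ∥ m = 00 02 46 36 36 36 ∥ 5b.
Inner hash: sum = 0+2+70+54+54+54+91 = 325; mod 256 = 69 → 45.
Outer input = (K'⊕opad) ∥ inner = 6a 68 2c 5c 5c 5c ∥ 45.
Outer hash (tag): sum = 106+104+44+92+92+92+69 = 599; mod 256 = 87 → 57.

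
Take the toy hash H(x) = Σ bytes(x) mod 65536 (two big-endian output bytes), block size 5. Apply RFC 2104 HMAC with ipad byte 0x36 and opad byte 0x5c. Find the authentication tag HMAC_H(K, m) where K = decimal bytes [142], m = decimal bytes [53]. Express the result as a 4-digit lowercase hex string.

0308

Key decimal bytes [142] = 8e is 1 byte ≤ B = 5; zero-pad to 5 bytes: K' = 8e 00 00 00 00.
K' ⊕ ipad = b8 36 36 36 36.  K' ⊕ opad = d2 5c 5c 5c 5c.
Inner input = (K'⊕ipad) ∥ m = b8 36 36 36 36 ∥ 35.
Inner hash: sum = 184+54+54+54+54+53 = 453 → 01 c5.
Outer input = (K'⊕opad) ∥ inner = d2 5c 5c 5c 5c ∥ 01 c5.
Outer hash (tag): sum = 210+92+92+92+92+1+197 = 776 → 03 08.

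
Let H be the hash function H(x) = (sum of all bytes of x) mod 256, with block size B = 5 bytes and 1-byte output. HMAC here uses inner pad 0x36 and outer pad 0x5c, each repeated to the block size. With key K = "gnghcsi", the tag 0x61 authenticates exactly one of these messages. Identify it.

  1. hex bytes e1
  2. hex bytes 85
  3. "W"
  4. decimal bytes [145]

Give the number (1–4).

2

Key "gnghcsi" = 67 6e 67 68 63 73 69 is 7 bytes > B = 5, so hash it first: H(key) = e3, then zero-pad to 5 bytes: K' = e3 00 00 00 00.
K' ⊕ ipad = d5 36 36 36 36; K' ⊕ opad = bf 5c 5c 5c 5c.
m1: inner = H(d5 36 36 36 36 e1) = 8e; tag = H(bf 5c 5c 5c 5c 8e) = bd
m2: inner = H(d5 36 36 36 36 85) = 32; tag = H(bf 5c 5c 5c 5c 32) = 61 ← matches
m3: inner = H(d5 36 36 36 36 57) = 04; tag = H(bf 5c 5c 5c 5c 04) = 33
m4: inner = H(d5 36 36 36 36 91) = 3e; tag = H(bf 5c 5c 5c 5c 3e) = 6d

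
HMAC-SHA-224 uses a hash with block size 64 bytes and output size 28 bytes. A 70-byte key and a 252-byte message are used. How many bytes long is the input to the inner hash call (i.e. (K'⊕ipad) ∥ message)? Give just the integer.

316

Key is 70 > 64 bytes, so it is hashed to 28 bytes then zero-padded to 64: |K'| = 64.
Inner input = (K'⊕ipad) ∥ m → 64 + 252 = 316 bytes.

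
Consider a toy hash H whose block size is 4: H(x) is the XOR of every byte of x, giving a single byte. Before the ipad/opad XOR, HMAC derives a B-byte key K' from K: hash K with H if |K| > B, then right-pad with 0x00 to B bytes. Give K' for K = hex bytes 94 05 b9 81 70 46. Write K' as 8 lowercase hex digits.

9f000000

|K| = 6 > B = 4, so first hash the key.
H(K): XOR 94⊕05⊕b9⊕81⊕70⊕46 = 9f.
Zero-pad H(K) = 9f to 4 bytes: K' = 9f 00 00 00.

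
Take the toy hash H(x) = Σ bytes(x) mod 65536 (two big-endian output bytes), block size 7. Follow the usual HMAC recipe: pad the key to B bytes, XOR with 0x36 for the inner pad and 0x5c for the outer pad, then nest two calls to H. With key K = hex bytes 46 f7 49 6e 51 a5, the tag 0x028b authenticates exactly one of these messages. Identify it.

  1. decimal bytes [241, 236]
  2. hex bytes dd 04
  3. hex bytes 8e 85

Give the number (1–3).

2

Key hex bytes 46 f7 49 6e 51 a5 is 6 bytes ≤ B = 7; zero-pad to 7 bytes: K' = 46 f7 49 6e 51 a5 00.
K' ⊕ ipad = 70 c1 7f 58 67 93 36; K' ⊕ opad = 1a ab 15 32 0d f9 5c.
m1: inner = H(70 c1 7f 58 67 93 36 f1 ec) = 05 15; tag = H(1a ab 15 32 0d f9 5c 05 15) = 0288
m2: inner = H(70 c1 7f 58 67 93 36 dd 04) = 04 19; tag = H(1a ab 15 32 0d f9 5c 04 19) = 028b ← matches
m3: inner = H(70 c1 7f 58 67 93 36 8e 85) = 04 4b; tag = H(1a ab 15 32 0d f9 5c 04 4b) = 02bd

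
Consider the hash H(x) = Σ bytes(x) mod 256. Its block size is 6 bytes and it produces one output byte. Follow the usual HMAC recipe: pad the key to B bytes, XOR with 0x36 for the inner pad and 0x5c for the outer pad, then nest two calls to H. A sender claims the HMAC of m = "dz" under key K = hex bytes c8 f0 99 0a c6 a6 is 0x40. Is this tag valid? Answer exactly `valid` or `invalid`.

Key hex bytes c8 f0 99 0a c6 a6 is exactly B = 6 bytes: K' = c8 f0 99 0a c6 a6.
K' ⊕ ipad = fe c6 af 3c f0 90; K' ⊕ opad = 94 ac c5 56 9a fa.
Inner hash: sum = 254+198+175+60+240+144+100+122 = 1293; mod 256 = 13 → 0d.
Outer hash (recomputed tag): sum = 148+172+197+86+154+250+13 = 1020; mod 256 = 252 → fc.
Recomputed tag = fc; claimed = 40 → mismatch.

invalid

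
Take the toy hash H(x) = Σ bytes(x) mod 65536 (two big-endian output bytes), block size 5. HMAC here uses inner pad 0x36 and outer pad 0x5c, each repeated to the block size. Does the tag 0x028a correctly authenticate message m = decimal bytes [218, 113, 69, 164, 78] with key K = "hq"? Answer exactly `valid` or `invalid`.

Key "hq" = 68 71 is 2 bytes ≤ B = 5; zero-pad to 5 bytes: K' = 68 71 00 00 00.
K' ⊕ ipad = 5e 47 36 36 36; K' ⊕ opad = 34 2d 5c 5c 5c.
Inner hash: sum = 94+71+54+54+54+218+113+69+164+78 = 969 → 03 c9.
Outer hash (recomputed tag): sum = 52+45+92+92+92+3+201 = 577 → 02 41.
Recomputed tag = 0241; claimed = 028a → mismatch.

invalid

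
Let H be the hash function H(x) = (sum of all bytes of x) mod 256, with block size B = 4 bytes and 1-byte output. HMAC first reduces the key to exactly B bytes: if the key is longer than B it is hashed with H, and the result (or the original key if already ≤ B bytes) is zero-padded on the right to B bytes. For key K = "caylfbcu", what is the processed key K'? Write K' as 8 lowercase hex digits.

49000000

|K| = 8 > B = 4, so first hash the key.
H(K): sum = 99+97+121+108+102+98+99+117 = 841; mod 256 = 73 → 49.
Zero-pad H(K) = 49 to 4 bytes: K' = 49 00 00 00.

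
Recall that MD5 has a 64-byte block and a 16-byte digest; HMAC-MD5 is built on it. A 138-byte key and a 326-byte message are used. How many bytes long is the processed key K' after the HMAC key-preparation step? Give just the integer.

64

Key is 138 > 64 bytes, so it is hashed to 16 bytes then zero-padded to 64: |K'| = 64.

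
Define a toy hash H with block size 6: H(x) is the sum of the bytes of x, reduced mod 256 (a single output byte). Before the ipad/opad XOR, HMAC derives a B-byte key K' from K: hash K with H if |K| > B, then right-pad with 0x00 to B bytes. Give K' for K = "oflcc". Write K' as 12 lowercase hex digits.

6f666c636300

Key "oflcc" = 6f 66 6c 63 63 is 5 bytes ≤ B = 6; zero-pad to 6 bytes: K' = 6f 66 6c 63 63 00.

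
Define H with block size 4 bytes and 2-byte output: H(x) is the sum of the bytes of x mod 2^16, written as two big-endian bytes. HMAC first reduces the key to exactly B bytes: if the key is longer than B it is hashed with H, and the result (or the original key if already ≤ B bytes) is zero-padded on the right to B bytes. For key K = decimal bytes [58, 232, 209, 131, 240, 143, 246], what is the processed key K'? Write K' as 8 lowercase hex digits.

04eb0000

|K| = 7 > B = 4, so first hash the key.
H(K): sum = 58+232+209+131+240+143+246 = 1259 → 04 eb.
Zero-pad H(K) = 04 eb to 4 bytes: K' = 04 eb 00 00.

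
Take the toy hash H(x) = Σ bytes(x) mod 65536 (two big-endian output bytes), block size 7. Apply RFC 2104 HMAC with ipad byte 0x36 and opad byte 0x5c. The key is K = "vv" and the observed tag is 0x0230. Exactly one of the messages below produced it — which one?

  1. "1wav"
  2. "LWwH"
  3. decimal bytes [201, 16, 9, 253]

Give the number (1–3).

Key "vv" = 76 76 is 2 bytes ≤ B = 7; zero-pad to 7 bytes: K' = 76 76 00 00 00 00 00.
K' ⊕ ipad = 40 40 36 36 36 36 36; K' ⊕ opad = 2a 2a 5c 5c 5c 5c 5c.
m1: inner = H(40 40 36 36 36 36 36 31 77 61 76) = 03 0d; tag = H(2a 2a 5c 5c 5c 5c 5c 03 0d) = 0230 ← matches
m2: inner = H(40 40 36 36 36 36 36 4c 57 77 48) = 02 f0; tag = H(2a 2a 5c 5c 5c 5c 5c 02 f0) = 0312
m3: inner = H(40 40 36 36 36 36 36 c9 10 09 fd) = 03 6d; tag = H(2a 2a 5c 5c 5c 5c 5c 03 6d) = 0290

1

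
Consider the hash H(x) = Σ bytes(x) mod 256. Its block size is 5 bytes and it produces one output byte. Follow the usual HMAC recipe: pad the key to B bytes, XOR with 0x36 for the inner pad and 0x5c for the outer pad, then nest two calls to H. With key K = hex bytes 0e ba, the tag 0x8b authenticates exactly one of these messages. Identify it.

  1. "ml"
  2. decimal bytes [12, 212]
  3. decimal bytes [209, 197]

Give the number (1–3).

1

Key hex bytes 0e ba is 2 bytes ≤ B = 5; zero-pad to 5 bytes: K' = 0e ba 00 00 00.
K' ⊕ ipad = 38 8c 36 36 36; K' ⊕ opad = 52 e6 5c 5c 5c.
m1: inner = H(38 8c 36 36 36 6d 6c) = 3f; tag = H(52 e6 5c 5c 5c 3f) = 8b ← matches
m2: inner = H(38 8c 36 36 36 0c d4) = 46; tag = H(52 e6 5c 5c 5c 46) = 92
m3: inner = H(38 8c 36 36 36 d1 c5) = fc; tag = H(52 e6 5c 5c 5c fc) = 48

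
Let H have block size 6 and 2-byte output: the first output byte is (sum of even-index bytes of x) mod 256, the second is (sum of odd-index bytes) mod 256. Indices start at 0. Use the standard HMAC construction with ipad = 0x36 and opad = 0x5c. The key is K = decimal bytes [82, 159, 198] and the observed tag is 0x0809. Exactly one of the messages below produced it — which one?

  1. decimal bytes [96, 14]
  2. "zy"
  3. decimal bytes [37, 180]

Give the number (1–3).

2

Key decimal bytes [82, 159, 198] = 52 9f c6 is 3 bytes ≤ B = 6; zero-pad to 6 bytes: K' = 52 9f c6 00 00 00.
K' ⊕ ipad = 64 a9 f0 36 36 36; K' ⊕ opad = 0e c3 9a 5c 5c 5c.
m1: inner = H(64 a9 f0 36 36 36 60 0e) = ea 23; tag = H(0e c3 9a 5c 5c 5c ea 23) = ee9e
m2: inner = H(64 a9 f0 36 36 36 7a 79) = 04 8e; tag = H(0e c3 9a 5c 5c 5c 04 8e) = 0809 ← matches
m3: inner = H(64 a9 f0 36 36 36 25 b4) = af c9; tag = H(0e c3 9a 5c 5c 5c af c9) = b344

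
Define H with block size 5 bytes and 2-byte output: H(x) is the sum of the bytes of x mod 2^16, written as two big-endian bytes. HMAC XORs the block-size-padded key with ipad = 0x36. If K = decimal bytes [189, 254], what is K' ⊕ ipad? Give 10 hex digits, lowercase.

8bc8363636

Key decimal bytes [189, 254] = bd fe is 2 bytes ≤ B = 5; zero-pad to 5 bytes: K' = bd fe 00 00 00.
XOR each byte with 0x36: bd⊕36=8b, fe⊕36=c8, 00⊕36=36, 00⊕36=36, 00⊕36=36.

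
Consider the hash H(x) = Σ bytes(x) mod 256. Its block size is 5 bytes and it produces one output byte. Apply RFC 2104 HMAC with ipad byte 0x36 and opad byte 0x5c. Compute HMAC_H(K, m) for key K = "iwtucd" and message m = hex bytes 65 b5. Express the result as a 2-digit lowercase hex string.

Key "iwtucd" = 69 77 74 75 63 64 is 6 bytes > B = 5, so hash it first: H(key) = 90, then zero-pad to 5 bytes: K' = 90 00 00 00 00.
K' ⊕ ipad = a6 36 36 36 36.  K' ⊕ opad = cc 5c 5c 5c 5c.
Inner input = (K'⊕ipad) ∥ m = a6 36 36 36 36 ∥ 65 b5.
Inner hash: sum = 166+54+54+54+54+101+181 = 664; mod 256 = 152 → 98.
Outer input = (K'⊕opad) ∥ inner = cc 5c 5c 5c 5c ∥ 98.
Outer hash (tag): sum = 204+92+92+92+92+152 = 724; mod 256 = 212 → d4.

d4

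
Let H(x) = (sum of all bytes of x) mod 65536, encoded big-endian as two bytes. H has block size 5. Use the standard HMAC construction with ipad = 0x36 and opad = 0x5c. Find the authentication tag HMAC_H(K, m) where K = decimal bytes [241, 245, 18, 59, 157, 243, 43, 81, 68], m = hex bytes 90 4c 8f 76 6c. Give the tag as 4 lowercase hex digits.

0324

Key decimal bytes [241, 245, 18, 59, 157, 243, 43, 81, 68] = f1 f5 12 3b 9d f3 2b 51 44 is 9 bytes > B = 5, so hash it first: H(key) = 04 83, then zero-pad to 5 bytes: K' = 04 83 00 00 00.
K' ⊕ ipad = 32 b5 36 36 36.  K' ⊕ opad = 58 df 5c 5c 5c.
Inner input = (K'⊕ipad) ∥ m = 32 b5 36 36 36 ∥ 90 4c 8f 76 6c.
Inner hash: sum = 50+181+54+54+54+144+76+143+118+108 = 982 → 03 d6.
Outer input = (K'⊕opad) ∥ inner = 58 df 5c 5c 5c ∥ 03 d6.
Outer hash (tag): sum = 88+223+92+92+92+3+214 = 804 → 03 24.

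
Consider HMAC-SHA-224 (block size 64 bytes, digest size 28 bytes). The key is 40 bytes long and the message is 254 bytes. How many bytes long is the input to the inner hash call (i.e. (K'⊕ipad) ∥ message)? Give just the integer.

Key is 40 ≤ 64 bytes, zero-padded: |K'| = 64.
Inner input = (K'⊕ipad) ∥ m → 64 + 254 = 318 bytes.

318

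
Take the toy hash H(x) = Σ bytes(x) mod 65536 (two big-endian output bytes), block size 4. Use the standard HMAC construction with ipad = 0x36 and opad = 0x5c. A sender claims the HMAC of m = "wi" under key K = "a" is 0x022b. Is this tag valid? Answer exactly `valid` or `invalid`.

valid

Key "a" = 61 is 1 byte ≤ B = 4; zero-pad to 4 bytes: K' = 61 00 00 00.
K' ⊕ ipad = 57 36 36 36; K' ⊕ opad = 3d 5c 5c 5c.
Inner hash: sum = 87+54+54+54+119+105 = 473 → 01 d9.
Outer hash (recomputed tag): sum = 61+92+92+92+1+217 = 555 → 02 2b.
Recomputed tag = 022b; claimed = 022b → match.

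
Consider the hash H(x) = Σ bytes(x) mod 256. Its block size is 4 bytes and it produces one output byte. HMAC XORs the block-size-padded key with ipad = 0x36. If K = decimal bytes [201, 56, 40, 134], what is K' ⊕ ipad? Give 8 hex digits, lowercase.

Key decimal bytes [201, 56, 40, 134] = c9 38 28 86 is exactly B = 4 bytes: K' = c9 38 28 86.
XOR each byte with 0x36: c9⊕36=ff, 38⊕36=0e, 28⊕36=1e, 86⊕36=b0.

ff0e1eb0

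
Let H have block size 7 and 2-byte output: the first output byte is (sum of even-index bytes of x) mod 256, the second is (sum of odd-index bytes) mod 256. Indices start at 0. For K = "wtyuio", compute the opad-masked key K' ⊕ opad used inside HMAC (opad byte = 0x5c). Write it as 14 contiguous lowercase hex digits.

Key "wtyuio" = 77 74 79 75 69 6f is 6 bytes ≤ B = 7; zero-pad to 7 bytes: K' = 77 74 79 75 69 6f 00.
XOR each byte with 0x5c: 77⊕5c=2b, 74⊕5c=28, 79⊕5c=25, 75⊕5c=29, 69⊕5c=35, 6f⊕5c=33, 00⊕5c=5c.

2b28252935335c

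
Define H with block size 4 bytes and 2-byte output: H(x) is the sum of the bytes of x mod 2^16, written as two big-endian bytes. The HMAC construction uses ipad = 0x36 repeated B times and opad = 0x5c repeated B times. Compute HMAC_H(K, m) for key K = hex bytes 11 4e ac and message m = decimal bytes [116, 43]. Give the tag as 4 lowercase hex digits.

Key hex bytes 11 4e ac is 3 bytes ≤ B = 4; zero-pad to 4 bytes: K' = 11 4e ac 00.
K' ⊕ ipad = 27 78 9a 36.  K' ⊕ opad = 4d 12 f0 5c.
Inner input = (K'⊕ipad) ∥ m = 27 78 9a 36 ∥ 74 2b.
Inner hash: sum = 39+120+154+54+116+43 = 526 → 02 0e.
Outer input = (K'⊕opad) ∥ inner = 4d 12 f0 5c ∥ 02 0e.
Outer hash (tag): sum = 77+18+240+92+2+14 = 443 → 01 bb.

01bb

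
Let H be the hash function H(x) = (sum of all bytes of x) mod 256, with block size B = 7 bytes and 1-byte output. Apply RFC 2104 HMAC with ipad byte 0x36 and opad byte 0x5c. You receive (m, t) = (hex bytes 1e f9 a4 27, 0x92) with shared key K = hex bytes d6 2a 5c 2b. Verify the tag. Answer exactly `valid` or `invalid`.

Key hex bytes d6 2a 5c 2b is 4 bytes ≤ B = 7; zero-pad to 7 bytes: K' = d6 2a 5c 2b 00 00 00.
K' ⊕ ipad = e0 1c 6a 1d 36 36 36; K' ⊕ opad = 8a 76 00 77 5c 5c 5c.
Inner hash: sum = 224+28+106+29+54+54+54+30+249+164+39 = 1031; mod 256 = 7 → 07.
Outer hash (recomputed tag): sum = 138+118+0+119+92+92+92+7 = 658; mod 256 = 146 → 92.
Recomputed tag = 92; claimed = 92 → match.

valid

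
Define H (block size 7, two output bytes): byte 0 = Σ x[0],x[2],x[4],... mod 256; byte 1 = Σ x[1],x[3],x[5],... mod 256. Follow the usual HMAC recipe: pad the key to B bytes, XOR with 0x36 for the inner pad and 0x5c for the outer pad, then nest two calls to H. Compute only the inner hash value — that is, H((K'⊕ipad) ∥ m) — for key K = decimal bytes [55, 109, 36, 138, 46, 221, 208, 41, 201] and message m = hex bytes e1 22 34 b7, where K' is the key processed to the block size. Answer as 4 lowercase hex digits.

Key decimal bytes [55, 109, 36, 138, 46, 221, 208, 41, 201] = 37 6d 24 8a 2e dd d0 29 c9 is 9 bytes > B = 7, so hash it first: H(key) = 22 fd, then zero-pad to 7 bytes: K' = 22 fd 00 00 00 00 00.
K' ⊕ ipad = 14 cb 36 36 36 36 36.
Inner input = 14 cb 36 36 36 36 36 ∥ e1 22 34 b7.
Inner hash: even-index sum = 399 mod 256 = 143; odd-index sum = 588 mod 256 = 76 → 8f 4c.

8f4c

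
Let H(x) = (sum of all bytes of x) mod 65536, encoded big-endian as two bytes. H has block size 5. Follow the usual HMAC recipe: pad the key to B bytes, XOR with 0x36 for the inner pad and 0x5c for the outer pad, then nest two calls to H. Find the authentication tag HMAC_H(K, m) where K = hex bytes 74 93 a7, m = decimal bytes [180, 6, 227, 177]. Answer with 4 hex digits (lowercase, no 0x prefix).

02e0

Key hex bytes 74 93 a7 is 3 bytes ≤ B = 5; zero-pad to 5 bytes: K' = 74 93 a7 00 00.
K' ⊕ ipad = 42 a5 91 36 36.  K' ⊕ opad = 28 cf fb 5c 5c.
Inner input = (K'⊕ipad) ∥ m = 42 a5 91 36 36 ∥ b4 06 e3 b1.
Inner hash: sum = 66+165+145+54+54+180+6+227+177 = 1074 → 04 32.
Outer input = (K'⊕opad) ∥ inner = 28 cf fb 5c 5c ∥ 04 32.
Outer hash (tag): sum = 40+207+251+92+92+4+50 = 736 → 02 e0.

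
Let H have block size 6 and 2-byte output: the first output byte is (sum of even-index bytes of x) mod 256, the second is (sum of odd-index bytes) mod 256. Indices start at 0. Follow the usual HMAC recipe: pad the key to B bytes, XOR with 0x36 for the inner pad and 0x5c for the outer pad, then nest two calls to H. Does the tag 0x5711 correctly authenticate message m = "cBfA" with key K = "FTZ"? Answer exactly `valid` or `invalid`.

valid

Key "FTZ" = 46 54 5a is 3 bytes ≤ B = 6; zero-pad to 6 bytes: K' = 46 54 5a 00 00 00.
K' ⊕ ipad = 70 62 6c 36 36 36; K' ⊕ opad = 1a 08 06 5c 5c 5c.
Inner hash: even-index sum = 475 mod 256 = 219; odd-index sum = 337 mod 256 = 81 → db 51.
Outer hash (recomputed tag): even-index sum = 343 mod 256 = 87; odd-index sum = 273 mod 256 = 17 → 57 11.
Recomputed tag = 5711; claimed = 5711 → match.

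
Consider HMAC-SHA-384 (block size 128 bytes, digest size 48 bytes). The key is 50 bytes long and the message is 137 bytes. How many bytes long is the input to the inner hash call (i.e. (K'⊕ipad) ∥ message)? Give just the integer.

265

Key is 50 ≤ 128 bytes, zero-padded: |K'| = 128.
Inner input = (K'⊕ipad) ∥ m → 128 + 137 = 265 bytes.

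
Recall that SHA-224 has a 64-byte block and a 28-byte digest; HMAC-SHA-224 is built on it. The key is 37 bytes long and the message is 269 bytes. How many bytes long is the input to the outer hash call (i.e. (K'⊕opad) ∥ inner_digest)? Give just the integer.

Key is 37 ≤ 64 bytes, zero-padded: |K'| = 64.
Outer input = (K'⊕opad) ∥ H(inner) → 64 + 28 = 92 bytes.

92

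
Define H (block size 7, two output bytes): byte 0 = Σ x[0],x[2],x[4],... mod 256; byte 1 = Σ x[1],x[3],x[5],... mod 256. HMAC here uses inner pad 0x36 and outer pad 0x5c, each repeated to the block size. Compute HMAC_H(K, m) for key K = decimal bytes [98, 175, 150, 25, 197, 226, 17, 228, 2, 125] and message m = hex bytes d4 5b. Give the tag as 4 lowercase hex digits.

Key decimal bytes [98, 175, 150, 25, 197, 226, 17, 228, 2, 125] = 62 af 96 19 c5 e2 11 e4 02 7d is 10 bytes > B = 7, so hash it first: H(key) = d0 0b, then zero-pad to 7 bytes: K' = d0 0b 00 00 00 00 00.
K' ⊕ ipad = e6 3d 36 36 36 36 36.  K' ⊕ opad = 8c 57 5c 5c 5c 5c 5c.
Inner input = (K'⊕ipad) ∥ m = e6 3d 36 36 36 36 36 ∥ d4 5b.
Inner hash: even-index sum = 483 mod 256 = 227; odd-index sum = 381 mod 256 = 125 → e3 7d.
Outer input = (K'⊕opad) ∥ inner = 8c 57 5c 5c 5c 5c 5c ∥ e3 7d.
Outer hash (tag): even-index sum = 541 mod 256 = 29; odd-index sum = 498 mod 256 = 242 → 1d f2.

1df2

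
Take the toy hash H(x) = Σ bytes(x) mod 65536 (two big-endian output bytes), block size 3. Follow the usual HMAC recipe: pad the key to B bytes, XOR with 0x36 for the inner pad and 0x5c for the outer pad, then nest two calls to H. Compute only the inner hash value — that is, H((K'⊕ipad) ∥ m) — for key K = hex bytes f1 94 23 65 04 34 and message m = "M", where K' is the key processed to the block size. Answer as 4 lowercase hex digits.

Key hex bytes f1 94 23 65 04 34 is 6 bytes > B = 3, so hash it first: H(key) = 02 45, then zero-pad to 3 bytes: K' = 02 45 00.
K' ⊕ ipad = 34 73 36.
Inner input = 34 73 36 ∥ 4d.
Inner hash: sum = 52+115+54+77 = 298 → 01 2a.

012a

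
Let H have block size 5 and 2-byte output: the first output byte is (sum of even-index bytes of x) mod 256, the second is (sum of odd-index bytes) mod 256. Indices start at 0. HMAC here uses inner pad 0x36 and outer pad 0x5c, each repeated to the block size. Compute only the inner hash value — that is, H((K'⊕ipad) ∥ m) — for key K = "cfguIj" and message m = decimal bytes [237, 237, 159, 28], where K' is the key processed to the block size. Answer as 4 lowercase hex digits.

9a35

Key "cfguIj" = 63 66 67 75 49 6a is 6 bytes > B = 5, so hash it first: H(key) = 13 45, then zero-pad to 5 bytes: K' = 13 45 00 00 00.
K' ⊕ ipad = 25 73 36 36 36.
Inner input = 25 73 36 36 36 ∥ ed ed 9f 1c.
Inner hash: even-index sum = 410 mod 256 = 154; odd-index sum = 565 mod 256 = 53 → 9a 35.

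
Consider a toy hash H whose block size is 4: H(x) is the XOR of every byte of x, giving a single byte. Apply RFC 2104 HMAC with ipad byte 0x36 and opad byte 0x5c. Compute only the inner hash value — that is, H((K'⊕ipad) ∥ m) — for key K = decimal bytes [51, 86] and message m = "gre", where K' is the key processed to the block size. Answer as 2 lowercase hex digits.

15

Key decimal bytes [51, 86] = 33 56 is 2 bytes ≤ B = 4; zero-pad to 4 bytes: K' = 33 56 00 00.
K' ⊕ ipad = 05 60 36 36.
Inner input = 05 60 36 36 ∥ 67 72 65.
Inner hash: XOR 05⊕60⊕36⊕36⊕67⊕72⊕65 = 15.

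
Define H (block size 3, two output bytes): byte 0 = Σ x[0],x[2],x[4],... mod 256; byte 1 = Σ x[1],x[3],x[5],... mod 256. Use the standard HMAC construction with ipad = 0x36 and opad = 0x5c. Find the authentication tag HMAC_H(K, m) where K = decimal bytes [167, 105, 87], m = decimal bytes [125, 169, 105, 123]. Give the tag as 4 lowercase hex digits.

4b4b

Key decimal bytes [167, 105, 87] = a7 69 57 is exactly B = 3 bytes: K' = a7 69 57.
K' ⊕ ipad = 91 5f 61.  K' ⊕ opad = fb 35 0b.
Inner input = (K'⊕ipad) ∥ m = 91 5f 61 ∥ 7d a9 69 7b.
Inner hash: even-index sum = 534 mod 256 = 22; odd-index sum = 325 mod 256 = 69 → 16 45.
Outer input = (K'⊕opad) ∥ inner = fb 35 0b ∥ 16 45.
Outer hash (tag): even-index sum = 331 mod 256 = 75; odd-index sum = 75 mod 256 = 75 → 4b 4b.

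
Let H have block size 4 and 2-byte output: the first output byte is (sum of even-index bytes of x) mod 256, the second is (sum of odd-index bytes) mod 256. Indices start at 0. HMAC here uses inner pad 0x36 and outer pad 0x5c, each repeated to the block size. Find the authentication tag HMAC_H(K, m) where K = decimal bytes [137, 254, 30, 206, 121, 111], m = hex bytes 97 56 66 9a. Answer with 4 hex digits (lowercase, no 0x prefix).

Key decimal bytes [137, 254, 30, 206, 121, 111] = 89 fe 1e ce 79 6f is 6 bytes > B = 4, so hash it first: H(key) = 20 3b, then zero-pad to 4 bytes: K' = 20 3b 00 00.
K' ⊕ ipad = 16 0d 36 36.  K' ⊕ opad = 7c 67 5c 5c.
Inner input = (K'⊕ipad) ∥ m = 16 0d 36 36 ∥ 97 56 66 9a.
Inner hash: even-index sum = 329 mod 256 = 73; odd-index sum = 307 mod 256 = 51 → 49 33.
Outer input = (K'⊕opad) ∥ inner = 7c 67 5c 5c ∥ 49 33.
Outer hash (tag): even-index sum = 289 mod 256 = 33; odd-index sum = 246 mod 256 = 246 → 21 f6.

21f6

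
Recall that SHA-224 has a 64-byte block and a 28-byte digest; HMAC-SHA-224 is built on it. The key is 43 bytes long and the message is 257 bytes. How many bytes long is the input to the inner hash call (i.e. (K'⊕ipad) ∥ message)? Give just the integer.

Key is 43 ≤ 64 bytes, zero-padded: |K'| = 64.
Inner input = (K'⊕ipad) ∥ m → 64 + 257 = 321 bytes.

321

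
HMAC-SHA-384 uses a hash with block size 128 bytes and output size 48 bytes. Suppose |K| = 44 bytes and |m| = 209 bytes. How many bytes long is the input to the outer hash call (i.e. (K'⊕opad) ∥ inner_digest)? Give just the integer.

Key is 44 ≤ 128 bytes, zero-padded: |K'| = 128.
Outer input = (K'⊕opad) ∥ H(inner) → 128 + 48 = 176 bytes.

176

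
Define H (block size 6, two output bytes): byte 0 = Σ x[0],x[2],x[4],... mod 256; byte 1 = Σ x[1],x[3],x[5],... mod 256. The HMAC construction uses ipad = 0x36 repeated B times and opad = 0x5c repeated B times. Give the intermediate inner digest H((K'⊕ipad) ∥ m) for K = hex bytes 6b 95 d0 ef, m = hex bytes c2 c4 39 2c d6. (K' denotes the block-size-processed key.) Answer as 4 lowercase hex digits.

Key hex bytes 6b 95 d0 ef is 4 bytes ≤ B = 6; zero-pad to 6 bytes: K' = 6b 95 d0 ef 00 00.
K' ⊕ ipad = 5d a3 e6 d9 36 36.
Inner input = 5d a3 e6 d9 36 36 ∥ c2 c4 39 2c d6.
Inner hash: even-index sum = 842 mod 256 = 74; odd-index sum = 674 mod 256 = 162 → 4a a2.

4aa2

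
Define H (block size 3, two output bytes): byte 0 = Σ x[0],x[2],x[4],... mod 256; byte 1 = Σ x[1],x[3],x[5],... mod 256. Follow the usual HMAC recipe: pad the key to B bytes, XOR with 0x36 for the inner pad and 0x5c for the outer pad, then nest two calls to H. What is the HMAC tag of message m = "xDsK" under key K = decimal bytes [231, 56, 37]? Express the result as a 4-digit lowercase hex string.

2dd7

Key decimal bytes [231, 56, 37] = e7 38 25 is exactly B = 3 bytes: K' = e7 38 25.
K' ⊕ ipad = d1 0e 13.  K' ⊕ opad = bb 64 79.
Inner input = (K'⊕ipad) ∥ m = d1 0e 13 ∥ 78 44 73 4b.
Inner hash: even-index sum = 371 mod 256 = 115; odd-index sum = 249 mod 256 = 249 → 73 f9.
Outer input = (K'⊕opad) ∥ inner = bb 64 79 ∥ 73 f9.
Outer hash (tag): even-index sum = 557 mod 256 = 45; odd-index sum = 215 mod 256 = 215 → 2d d7.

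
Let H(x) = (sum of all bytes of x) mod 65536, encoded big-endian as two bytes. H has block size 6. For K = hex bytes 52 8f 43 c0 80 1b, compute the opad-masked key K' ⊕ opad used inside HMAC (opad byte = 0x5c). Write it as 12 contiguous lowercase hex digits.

0ed31f9cdc47

Key hex bytes 52 8f 43 c0 80 1b is exactly B = 6 bytes: K' = 52 8f 43 c0 80 1b.
XOR each byte with 0x5c: 52⊕5c=0e, 8f⊕5c=d3, 43⊕5c=1f, c0⊕5c=9c, 80⊕5c=dc, 1b⊕5c=47.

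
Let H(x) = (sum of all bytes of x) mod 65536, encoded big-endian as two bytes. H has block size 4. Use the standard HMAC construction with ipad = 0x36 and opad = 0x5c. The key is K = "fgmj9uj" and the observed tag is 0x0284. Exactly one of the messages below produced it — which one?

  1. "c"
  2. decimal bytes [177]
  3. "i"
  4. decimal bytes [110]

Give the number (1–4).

1

Key "fgmj9uj" = 66 67 6d 6a 39 75 6a is 7 bytes > B = 4, so hash it first: H(key) = 02 bc, then zero-pad to 4 bytes: K' = 02 bc 00 00.
K' ⊕ ipad = 34 8a 36 36; K' ⊕ opad = 5e e0 5c 5c.
m1: inner = H(34 8a 36 36 63) = 01 8d; tag = H(5e e0 5c 5c 01 8d) = 0284 ← matches
m2: inner = H(34 8a 36 36 b1) = 01 db; tag = H(5e e0 5c 5c 01 db) = 02d2
m3: inner = H(34 8a 36 36 69) = 01 93; tag = H(5e e0 5c 5c 01 93) = 028a
m4: inner = H(34 8a 36 36 6e) = 01 98; tag = H(5e e0 5c 5c 01 98) = 028f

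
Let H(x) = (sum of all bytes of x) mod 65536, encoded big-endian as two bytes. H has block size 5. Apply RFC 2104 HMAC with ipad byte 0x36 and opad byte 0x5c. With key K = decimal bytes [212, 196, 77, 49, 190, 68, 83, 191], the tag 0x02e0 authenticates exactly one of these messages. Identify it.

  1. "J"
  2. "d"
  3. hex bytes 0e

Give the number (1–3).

3

Key decimal bytes [212, 196, 77, 49, 190, 68, 83, 191] = d4 c4 4d 31 be 44 53 bf is 8 bytes > B = 5, so hash it first: H(key) = 04 2a, then zero-pad to 5 bytes: K' = 04 2a 00 00 00.
K' ⊕ ipad = 32 1c 36 36 36; K' ⊕ opad = 58 76 5c 5c 5c.
m1: inner = H(32 1c 36 36 36 4a) = 01 3a; tag = H(58 76 5c 5c 5c 01 3a) = 021d
m2: inner = H(32 1c 36 36 36 64) = 01 54; tag = H(58 76 5c 5c 5c 01 54) = 0237
m3: inner = H(32 1c 36 36 36 0e) = 00 fe; tag = H(58 76 5c 5c 5c 00 fe) = 02e0 ← matches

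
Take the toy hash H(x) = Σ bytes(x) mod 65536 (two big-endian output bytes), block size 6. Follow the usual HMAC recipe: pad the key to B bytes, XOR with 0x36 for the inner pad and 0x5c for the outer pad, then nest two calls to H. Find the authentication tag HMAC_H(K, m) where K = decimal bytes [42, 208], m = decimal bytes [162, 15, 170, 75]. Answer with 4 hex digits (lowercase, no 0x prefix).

Key decimal bytes [42, 208] = 2a d0 is 2 bytes ≤ B = 6; zero-pad to 6 bytes: K' = 2a d0 00 00 00 00.
K' ⊕ ipad = 1c e6 36 36 36 36.  K' ⊕ opad = 76 8c 5c 5c 5c 5c.
Inner input = (K'⊕ipad) ∥ m = 1c e6 36 36 36 36 ∥ a2 0f aa 4b.
Inner hash: sum = 28+230+54+54+54+54+162+15+170+75 = 896 → 03 80.
Outer input = (K'⊕opad) ∥ inner = 76 8c 5c 5c 5c 5c ∥ 03 80.
Outer hash (tag): sum = 118+140+92+92+92+92+3+128 = 757 → 02 f5.

02f5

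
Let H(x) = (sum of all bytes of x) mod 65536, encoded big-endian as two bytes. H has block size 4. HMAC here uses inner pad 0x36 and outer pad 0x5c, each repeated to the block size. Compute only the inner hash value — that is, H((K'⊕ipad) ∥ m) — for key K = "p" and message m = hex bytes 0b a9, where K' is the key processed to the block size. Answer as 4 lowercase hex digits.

019c

Key "p" = 70 is 1 byte ≤ B = 4; zero-pad to 4 bytes: K' = 70 00 00 00.
K' ⊕ ipad = 46 36 36 36.
Inner input = 46 36 36 36 ∥ 0b a9.
Inner hash: sum = 70+54+54+54+11+169 = 412 → 01 9c.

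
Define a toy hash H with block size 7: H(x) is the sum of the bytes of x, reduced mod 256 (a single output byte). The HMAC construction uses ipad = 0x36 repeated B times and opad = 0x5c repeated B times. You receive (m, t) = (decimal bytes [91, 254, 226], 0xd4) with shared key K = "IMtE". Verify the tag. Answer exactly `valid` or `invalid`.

Key "IMtE" = 49 4d 74 45 is 4 bytes ≤ B = 7; zero-pad to 7 bytes: K' = 49 4d 74 45 00 00 00.
K' ⊕ ipad = 7f 7b 42 73 36 36 36; K' ⊕ opad = 15 11 28 19 5c 5c 5c.
Inner hash: sum = 127+123+66+115+54+54+54+91+254+226 = 1164; mod 256 = 140 → 8c.
Outer hash (recomputed tag): sum = 21+17+40+25+92+92+92+140 = 519; mod 256 = 7 → 07.
Recomputed tag = 07; claimed = d4 → mismatch.

invalid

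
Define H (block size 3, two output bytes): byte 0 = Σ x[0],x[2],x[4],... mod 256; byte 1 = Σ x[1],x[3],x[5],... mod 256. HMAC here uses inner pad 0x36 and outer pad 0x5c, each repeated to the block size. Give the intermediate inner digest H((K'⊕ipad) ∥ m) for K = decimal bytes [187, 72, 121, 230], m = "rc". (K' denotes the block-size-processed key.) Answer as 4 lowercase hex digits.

Key decimal bytes [187, 72, 121, 230] = bb 48 79 e6 is 4 bytes > B = 3, so hash it first: H(key) = 34 2e, then zero-pad to 3 bytes: K' = 34 2e 00.
K' ⊕ ipad = 02 18 36.
Inner input = 02 18 36 ∥ 72 63.
Inner hash: even-index sum = 155 mod 256 = 155; odd-index sum = 138 mod 256 = 138 → 9b 8a.

9b8a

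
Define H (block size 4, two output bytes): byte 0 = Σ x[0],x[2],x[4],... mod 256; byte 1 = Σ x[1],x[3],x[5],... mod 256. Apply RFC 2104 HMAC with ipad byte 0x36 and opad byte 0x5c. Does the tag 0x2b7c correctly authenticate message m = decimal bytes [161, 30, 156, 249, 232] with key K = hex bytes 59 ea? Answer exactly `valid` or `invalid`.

Key hex bytes 59 ea is 2 bytes ≤ B = 4; zero-pad to 4 bytes: K' = 59 ea 00 00.
K' ⊕ ipad = 6f dc 36 36; K' ⊕ opad = 05 b6 5c 5c.
Inner hash: even-index sum = 714 mod 256 = 202; odd-index sum = 553 mod 256 = 41 → ca 29.
Outer hash (recomputed tag): even-index sum = 299 mod 256 = 43; odd-index sum = 315 mod 256 = 59 → 2b 3b.
Recomputed tag = 2b3b; claimed = 2b7c → mismatch.

invalid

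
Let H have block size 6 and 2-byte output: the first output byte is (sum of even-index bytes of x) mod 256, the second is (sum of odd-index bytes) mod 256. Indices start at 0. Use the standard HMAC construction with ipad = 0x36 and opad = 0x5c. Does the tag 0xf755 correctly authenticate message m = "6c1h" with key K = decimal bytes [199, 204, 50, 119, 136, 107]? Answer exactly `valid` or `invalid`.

Key decimal bytes [199, 204, 50, 119, 136, 107] = c7 cc 32 77 88 6b is exactly B = 6 bytes: K' = c7 cc 32 77 88 6b.
K' ⊕ ipad = f1 fa 04 41 be 5d; K' ⊕ opad = 9b 90 6e 2b d4 37.
Inner hash: even-index sum = 538 mod 256 = 26; odd-index sum = 611 mod 256 = 99 → 1a 63.
Outer hash (recomputed tag): even-index sum = 503 mod 256 = 247; odd-index sum = 341 mod 256 = 85 → f7 55.
Recomputed tag = f755; claimed = f755 → match.

valid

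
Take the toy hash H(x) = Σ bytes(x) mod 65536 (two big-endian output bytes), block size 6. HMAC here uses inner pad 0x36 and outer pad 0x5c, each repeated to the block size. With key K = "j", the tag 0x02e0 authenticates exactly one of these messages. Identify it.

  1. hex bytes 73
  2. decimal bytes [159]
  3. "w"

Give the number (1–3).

1

Key "j" = 6a is 1 byte ≤ B = 6; zero-pad to 6 bytes: K' = 6a 00 00 00 00 00.
K' ⊕ ipad = 5c 36 36 36 36 36; K' ⊕ opad = 36 5c 5c 5c 5c 5c.
m1: inner = H(5c 36 36 36 36 36 73) = 01 dd; tag = H(36 5c 5c 5c 5c 5c 01 dd) = 02e0 ← matches
m2: inner = H(5c 36 36 36 36 36 9f) = 02 09; tag = H(36 5c 5c 5c 5c 5c 02 09) = 020d
m3: inner = H(5c 36 36 36 36 36 77) = 01 e1; tag = H(36 5c 5c 5c 5c 5c 01 e1) = 02e4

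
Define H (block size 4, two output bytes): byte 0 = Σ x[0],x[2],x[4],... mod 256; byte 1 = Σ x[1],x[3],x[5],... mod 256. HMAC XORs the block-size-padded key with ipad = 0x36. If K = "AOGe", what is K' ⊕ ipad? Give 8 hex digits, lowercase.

Key "AOGe" = 41 4f 47 65 is exactly B = 4 bytes: K' = 41 4f 47 65.
XOR each byte with 0x36: 41⊕36=77, 4f⊕36=79, 47⊕36=71, 65⊕36=53.

77797153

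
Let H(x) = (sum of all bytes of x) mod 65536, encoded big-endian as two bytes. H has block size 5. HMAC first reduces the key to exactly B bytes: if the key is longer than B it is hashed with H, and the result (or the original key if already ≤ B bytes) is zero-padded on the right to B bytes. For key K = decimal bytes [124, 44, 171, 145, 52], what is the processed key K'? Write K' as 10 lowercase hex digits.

Key decimal bytes [124, 44, 171, 145, 52] = 7c 2c ab 91 34 is exactly B = 5 bytes: K' = 7c 2c ab 91 34.

7c2cab9134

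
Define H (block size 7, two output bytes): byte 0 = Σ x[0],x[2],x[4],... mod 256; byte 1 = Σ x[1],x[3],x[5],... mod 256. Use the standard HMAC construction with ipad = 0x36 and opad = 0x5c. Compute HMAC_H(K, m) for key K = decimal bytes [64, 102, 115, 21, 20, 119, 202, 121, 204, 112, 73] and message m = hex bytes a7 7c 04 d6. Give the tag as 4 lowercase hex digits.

Key decimal bytes [64, 102, 115, 21, 20, 119, 202, 121, 204, 112, 73] = 40 66 73 15 14 77 ca 79 cc 70 49 is 11 bytes > B = 7, so hash it first: H(key) = a6 db, then zero-pad to 7 bytes: K' = a6 db 00 00 00 00 00.
K' ⊕ ipad = 90 ed 36 36 36 36 36.  K' ⊕ opad = fa 87 5c 5c 5c 5c 5c.
Inner input = (K'⊕ipad) ∥ m = 90 ed 36 36 36 36 36 ∥ a7 7c 04 d6.
Inner hash: even-index sum = 644 mod 256 = 132; odd-index sum = 516 mod 256 = 4 → 84 04.
Outer input = (K'⊕opad) ∥ inner = fa 87 5c 5c 5c 5c 5c ∥ 84 04.
Outer hash (tag): even-index sum = 530 mod 256 = 18; odd-index sum = 451 mod 256 = 195 → 12 c3.

12c3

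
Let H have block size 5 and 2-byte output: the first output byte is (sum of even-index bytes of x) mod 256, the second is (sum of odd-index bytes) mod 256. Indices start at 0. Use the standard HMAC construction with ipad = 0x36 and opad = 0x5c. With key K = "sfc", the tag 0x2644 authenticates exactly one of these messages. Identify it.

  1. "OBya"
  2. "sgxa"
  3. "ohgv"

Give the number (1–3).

Key "sfc" = 73 66 63 is 3 bytes ≤ B = 5; zero-pad to 5 bytes: K' = 73 66 63 00 00.
K' ⊕ ipad = 45 50 55 36 36; K' ⊕ opad = 2f 3a 3f 5c 5c.
m1: inner = H(45 50 55 36 36 4f 42 79 61) = 73 4e; tag = H(2f 3a 3f 5c 5c 73 4e) = 1809
m2: inner = H(45 50 55 36 36 73 67 78 61) = 98 71; tag = H(2f 3a 3f 5c 5c 98 71) = 3b2e
m3: inner = H(45 50 55 36 36 6f 68 67 76) = ae 5c; tag = H(2f 3a 3f 5c 5c ae 5c) = 2644 ← matches

3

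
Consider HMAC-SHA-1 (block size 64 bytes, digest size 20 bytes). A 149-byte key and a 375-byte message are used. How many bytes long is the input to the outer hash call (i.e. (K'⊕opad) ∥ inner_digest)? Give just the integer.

84

Key is 149 > 64 bytes, so it is hashed to 20 bytes then zero-padded to 64: |K'| = 64.
Outer input = (K'⊕opad) ∥ H(inner) → 64 + 20 = 84 bytes.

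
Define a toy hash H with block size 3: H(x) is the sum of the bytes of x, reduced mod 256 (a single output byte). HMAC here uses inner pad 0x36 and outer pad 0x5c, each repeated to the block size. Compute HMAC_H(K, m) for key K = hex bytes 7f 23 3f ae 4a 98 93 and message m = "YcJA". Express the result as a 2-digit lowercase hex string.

f5

Key hex bytes 7f 23 3f ae 4a 98 93 is 7 bytes > B = 3, so hash it first: H(key) = 04, then zero-pad to 3 bytes: K' = 04 00 00.
K' ⊕ ipad = 32 36 36.  K' ⊕ opad = 58 5c 5c.
Inner input = (K'⊕ipad) ∥ m = 32 36 36 ∥ 59 63 4a 41.
Inner hash: sum = 50+54+54+89+99+74+65 = 485; mod 256 = 229 → e5.
Outer input = (K'⊕opad) ∥ inner = 58 5c 5c ∥ e5.
Outer hash (tag): sum = 88+92+92+229 = 501; mod 256 = 245 → f5.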